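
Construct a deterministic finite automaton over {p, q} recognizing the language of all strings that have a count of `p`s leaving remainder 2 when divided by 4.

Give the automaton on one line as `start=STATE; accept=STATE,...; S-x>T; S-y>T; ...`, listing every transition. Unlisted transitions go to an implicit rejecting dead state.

The only thing that matters is how many `p`s have appeared, reduced mod 4. Use one state per residue: S0 for 0, …, S3 for 3. Reading `p` moves to the next residue; anything else stays put. S2 is accepting.
        p   q  
>  S0   S1  S0 
   S1   S2  S1 
 * S2   S3  S2 
   S3   S0  S3 
(> = start, * = accepting)

start=S0; accept=S2; S0-p>S1; S0-q>S0; S1-p>S2; S1-q>S1; S2-p>S3; S2-q>S2; S3-p>S0; S3-q>S3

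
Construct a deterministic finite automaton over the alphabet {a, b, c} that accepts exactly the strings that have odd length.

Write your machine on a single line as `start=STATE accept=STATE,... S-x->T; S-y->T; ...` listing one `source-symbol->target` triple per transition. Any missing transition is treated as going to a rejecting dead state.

Count input length modulo 2: every symbol advances one step around the cycle q0 → q1 → q0. Accept at q1.
        a   b   c  
>  q0   q1  q1  q1 
 * q1   q0  q0  q0 
(> = start, * = accepting)

start=q0; accept=q1; q0-a->q1; q0-b->q1; q0-c->q1; q1-a->q0; q1-b->q0; q1-c->q0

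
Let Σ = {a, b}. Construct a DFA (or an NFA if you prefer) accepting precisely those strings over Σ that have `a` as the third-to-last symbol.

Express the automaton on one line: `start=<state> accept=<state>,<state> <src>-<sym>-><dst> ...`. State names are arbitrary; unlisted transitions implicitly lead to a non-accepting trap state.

A DFA must remember the last 3 symbols (since which symbol is third-to-last isn't known until the input ends). Use one state per possible window of the last ≤3 symbols; accept from those whose window starts with `a`.
A 15-state machine:
          a    b  
>  S0     S1   S2 
   S1     S3   S4 
   S2     S5   S6 
   S3     S7   S8 
   S4     S9  S10 
   S5    S11  S12 
   S6    S13  S14 
 * S7     S7   S8 
 * S8     S9  S10 
 * S9    S11  S12 
 * S10   S13  S14 
   S11    S7   S8 
   S12    S9  S10 
   S13   S11  S12 
   S14   S13  S14 
(> = start, * = accepting)

start=S0 accept=S7,S8,S9,S10 S0-a->S1 S0-b->S2 S1-a->S3 S1-b->S4 S2-a->S5 S2-b->S6 S3-a->S7 S3-b->S8 S4-a->S9 S4-b->S10 S5-a->S11 S5-b->S12 S6-a->S13 S6-b->S14 S7-a->S7 S7-b->S8 S8-a->S9 S8-b->S10 S9-a->S11 S9-b->S12 S10-a->S13 S10-b->S14 S11-a->S7 S11-b->S8 S12-a->S9 S12-b->S10 S13-a->S11 S13-b->S12 S14-a->S13 S14-b->S14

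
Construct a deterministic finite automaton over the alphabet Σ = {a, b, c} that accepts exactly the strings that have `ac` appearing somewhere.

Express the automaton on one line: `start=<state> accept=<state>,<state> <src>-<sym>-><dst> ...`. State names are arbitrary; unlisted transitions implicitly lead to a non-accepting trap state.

start=q0 accept=q2 q0-a->q1 q0-b->q0 q0-c->q0 q1-a->q1 q1-b->q0 q1-c->q2 q2-a->q2 q2-b->q2 q2-c->q2

Track how much of `ac` has been matched so far: state q0 is no progress, q2 is the absorbing accept state reached once `ac` has occurred. Intermediate states record partial matches; on a mismatch, fall back to the longest reusable overlap.
3 states suffice.
        a   b   c  
>  q0   q1  q0  q0 
   q1   q1  q0  q2 
 * q2   q2  q2  q2 
(> = start, * = accepting)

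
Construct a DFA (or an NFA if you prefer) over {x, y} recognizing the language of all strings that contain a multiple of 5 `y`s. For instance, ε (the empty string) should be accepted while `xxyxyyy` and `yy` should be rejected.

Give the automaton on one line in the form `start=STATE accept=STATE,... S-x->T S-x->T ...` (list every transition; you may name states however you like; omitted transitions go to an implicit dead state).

start=s0 accept=s0 s0-x->s0 s0-y->s1 s1-x->s1 s1-y->s2 s2-x->s2 s2-y->s3 s3-x->s3 s3-y->s4 s4-x->s4 s4-y->s0

The only thing that matters is how many `y`s have appeared, reduced mod 5. Use one state per residue: s0 for 0, …, s4 for 4. Reading `y` moves to the next residue; anything else stays put. s0 is accepting.
With 5 states:
        x   y  
>* s0   s0  s1 
   s1   s1  s2 
   s2   s2  s3 
   s3   s3  s4 
   s4   s4  s0 
(> = start, * = accepting)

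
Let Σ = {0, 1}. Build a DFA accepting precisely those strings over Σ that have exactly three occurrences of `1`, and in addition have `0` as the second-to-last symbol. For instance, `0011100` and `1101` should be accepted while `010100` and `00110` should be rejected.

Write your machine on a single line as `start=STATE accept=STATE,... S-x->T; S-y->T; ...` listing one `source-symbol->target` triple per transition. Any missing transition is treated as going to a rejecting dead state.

Run two small machines in parallel and take their product. One (5 states) tracks the count of `1`s, saturating at 4; the other (7 states) tracks the last 2 symbols read. Each combined state is a pair, one component from each; accept when both components accept. Equivalent product states are then merged.
9 states suffice.
        0   1  
>  q0   q0  q1 
   q1   q1  q2 
   q2   q3  q4 
   q3   q3  q5 
   q4   q6  q7 
 * q5   q6  q7 
   q6   q8  q7 
   q7   q7  q7 
 * q8   q8  q7 
(> = start, * = accepting)

start=q0; accept=q5,q8; q0-0->q0; q0-1->q1; q1-0->q1; q1-1->q2; q2-0->q3; q2-1->q4; q3-0->q3; q3-1->q5; q4-0->q6; q4-1->q7; q5-0->q6; q5-1->q7; q6-0->q8; q6-1->q7; q7-0->q7; q7-1->q7; q8-0->q8; q8-1->q7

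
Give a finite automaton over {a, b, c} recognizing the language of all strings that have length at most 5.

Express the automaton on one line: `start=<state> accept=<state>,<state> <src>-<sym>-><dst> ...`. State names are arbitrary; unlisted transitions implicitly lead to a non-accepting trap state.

We only need to distinguish lengths 0, 1, …, 5, and '>5'. Chain S0 → S1 → S2 → S3 → S4 → S5 → S6 on every symbol, with S6 looping. Accepting states: {S0, S1, S2, S3, S4, S5}.
A 7-state machine:
        a   b   c  
>* S0   S1  S1  S1 
 * S1   S2  S2  S2 
 * S2   S3  S3  S3 
 * S3   S4  S4  S4 
 * S4   S5  S5  S5 
 * S5   S6  S6  S6 
   S6   S6  S6  S6 
(> = start, * = accepting)

start=S0 accept=S0,S1,S2,S3,S4,S5 S0-a->S1 S0-b->S1 S0-c->S1 S1-a->S2 S1-b->S2 S1-c->S2 S2-a->S3 S2-b->S3 S2-c->S3 S3-a->S4 S3-b->S4 S3-c->S4 S4-a->S5 S4-b->S5 S4-c->S5 S5-a->S6 S5-b->S6 S5-c->S6 S6-a->S6 S6-b->S6 S6-c->S6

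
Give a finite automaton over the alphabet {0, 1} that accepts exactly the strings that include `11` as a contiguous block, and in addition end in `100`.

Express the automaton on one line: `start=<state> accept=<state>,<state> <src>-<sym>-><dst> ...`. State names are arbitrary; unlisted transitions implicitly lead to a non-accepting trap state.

Build one automaton per condition and run them in lockstep. The first has 3 states tracking whether and how much of `11` has been seen; the second has 4 states tracking how much of the suffix `100` has currently been matched. A product state is a pair (one from each), accepting exactly when both do.
8 states suffice.
        0   1  
>  q0   q0  q1 
   q1   q2  q3 
   q2   q4  q1 
   q3   q5  q3 
   q4   q0  q1 
   q5   q6  q3 
 * q6   q7  q3 
   q7   q7  q3 
(> = start, * = accepting)

start=q0 accept=q6 q0-0->q0 q0-1->q1 q1-0->q2 q1-1->q3 q2-0->q4 q2-1->q1 q3-0->q5 q3-1->q3 q4-0->q0 q4-1->q1 q5-0->q6 q5-1->q3 q6-0->q7 q6-1->q3 q7-0->q7 q7-1->q3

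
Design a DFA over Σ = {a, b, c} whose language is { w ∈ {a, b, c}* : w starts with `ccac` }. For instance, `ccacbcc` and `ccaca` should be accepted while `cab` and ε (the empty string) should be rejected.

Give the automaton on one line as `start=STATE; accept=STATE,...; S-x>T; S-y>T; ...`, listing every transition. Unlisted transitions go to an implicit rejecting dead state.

start=s0; accept=s4; s0-a>s5; s0-b>s5; s0-c>s1; s1-a>s5; s1-b>s5; s1-c>s2; s2-a>s3; s2-b>s5; s2-c>s5; s3-a>s5; s3-b>s5; s3-c>s4; s4-a>s4; s4-b>s4; s4-c>s4; s5-a>s5; s5-b>s5; s5-c>s5

Check the first 4 symbols one by one: s0 through s3 record how many have matched `ccac` so far; any wrong symbol goes to the dead state s5. After all 4 match we enter the accepting sink s4.
        a   b   c  
>  s0   s5  s5  s1 
   s1   s5  s5  s2 
   s2   s3  s5  s5 
   s3   s5  s5  s4 
 * s4   s4  s4  s4 
   s5   s5  s5  s5 
(> = start, * = accepting)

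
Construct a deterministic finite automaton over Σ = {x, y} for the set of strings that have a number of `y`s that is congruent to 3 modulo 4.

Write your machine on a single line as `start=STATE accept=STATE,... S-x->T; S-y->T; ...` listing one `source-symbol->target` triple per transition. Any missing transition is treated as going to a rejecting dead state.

start=s0; accept=s3; s0-x->s0; s0-y->s1; s1-x->s1; s1-y->s2; s2-x->s2; s2-y->s3; s3-x->s3; s3-y->s0

Keep the running count of `y`s modulo 4: each `y` advances along the cycle s0 → s1 → s2 → s3 → s0 while other symbols loop. Accept at s3.
        x   y  
>  s0   s0  s1 
   s1   s1  s2 
   s2   s2  s3 
 * s3   s3  s0 
(> = start, * = accepting)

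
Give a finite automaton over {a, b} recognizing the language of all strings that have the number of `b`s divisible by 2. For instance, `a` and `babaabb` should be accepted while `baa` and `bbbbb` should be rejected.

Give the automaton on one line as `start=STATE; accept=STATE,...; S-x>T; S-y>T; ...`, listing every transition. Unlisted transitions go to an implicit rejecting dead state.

start=s0; accept=s0; s0-a>s0; s0-b>s1; s1-a>s1; s1-b>s0

Keep the running count of `b`s modulo 2: each `b` advances along the cycle s0 → s1 → s0 while other symbols loop. Accept at s0.
        a   b  
>* s0   s0  s1 
   s1   s1  s0 
(> = start, * = accepting)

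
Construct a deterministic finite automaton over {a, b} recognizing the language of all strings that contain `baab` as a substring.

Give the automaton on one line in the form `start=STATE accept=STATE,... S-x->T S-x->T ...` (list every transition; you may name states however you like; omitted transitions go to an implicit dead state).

start=S0 accept=S4 S0-a->S0 S0-b->S1 S1-a->S2 S1-b->S1 S2-a->S3 S2-b->S1 S3-a->S0 S3-b->S4 S4-a->S4 S4-b->S4

States S0..S3 record the length of the longest prefix of `baab` that matches the current input suffix. Reaching S4 means `baab` has been seen, and we stay there forever. Accept from S4.
5 states suffice.
        a   b  
>  S0   S0  S1 
   S1   S2  S1 
   S2   S3  S1 
   S3   S0  S4 
 * S4   S4  S4 
(> = start, * = accepting)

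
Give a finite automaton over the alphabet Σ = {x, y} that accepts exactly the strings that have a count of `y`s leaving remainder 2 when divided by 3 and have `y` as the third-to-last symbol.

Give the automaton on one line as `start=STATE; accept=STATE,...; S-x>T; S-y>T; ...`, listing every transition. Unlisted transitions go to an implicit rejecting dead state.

Run two small machines in parallel and take their product. One (3 states) tracks the count of `y`s modulo 3; the other (15 states) tracks the last 3 symbols read. Each combined state is a pair, one component from each; accept when both components accept. Equivalent product states are then merged.
14 states suffice.
          x    y  
>  s0     s0   s1 
   s1     s2   s3 
   s2     s4   s5 
   s3     s6   s7 
   s4     s4   s8 
 * s5     s9   s7 
 * s6    s10   s7 
   s7     s0  s11 
   s8     s9   s7 
   s9    s10   s7 
 * s10   s12   s7 
   s11    s2  s13 
   s12   s12   s7 
 * s13    s6   s7 
(> = start, * = accepting)

start=s0; accept=s5,s6,s10,s13; s0-x>s0; s0-y>s1; s1-x>s2; s1-y>s3; s2-x>s4; s2-y>s5; s3-x>s6; s3-y>s7; s4-x>s4; s4-y>s8; s5-x>s9; s5-y>s7; s6-x>s10; s6-y>s7; s7-x>s0; s7-y>s11; s8-x>s9; s8-y>s7; s9-x>s10; s9-y>s7; s10-x>s12; s10-y>s7; s11-x>s2; s11-y>s13; s12-x>s12; s12-y>s7; s13-x>s6; s13-y>s7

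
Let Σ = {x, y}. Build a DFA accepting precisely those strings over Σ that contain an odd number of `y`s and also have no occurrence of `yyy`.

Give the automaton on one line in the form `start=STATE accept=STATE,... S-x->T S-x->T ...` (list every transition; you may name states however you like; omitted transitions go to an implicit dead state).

start=s0 accept=s1,s2,s6 s0-x->s0 s0-y->s1 s1-x->s2 s1-y->s3 s2-x->s2 s2-y->s4 s3-x->s0 s3-y->s5 s4-x->s0 s4-y->s6 s5-x->s5 s5-y->s5 s6-x->s2 s6-y->s5

Build one automaton per condition and run them in lockstep. The first has 2 states tracking the count of `y`s modulo 2; the second has 4 states tracking partial matches of the forbidden pattern `yyy`. A product state is a pair (one from each), accepting exactly when both do. Equivalent product states are then merged.
7 states suffice.
        x   y  
>  s0   s0  s1 
 * s1   s2  s3 
 * s2   s2  s4 
   s3   s0  s5 
   s4   s0  s6 
   s5   s5  s5 
 * s6   s2  s5 
(> = start, * = accepting)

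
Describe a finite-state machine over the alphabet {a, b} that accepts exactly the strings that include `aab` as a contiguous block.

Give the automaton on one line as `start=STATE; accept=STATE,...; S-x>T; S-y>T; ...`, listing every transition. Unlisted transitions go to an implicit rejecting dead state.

Track how much of `aab` has been matched so far: state q0 is no progress, q3 is the absorbing accept state reached once `aab` has occurred. Intermediate states record partial matches; on a mismatch, fall back to the longest reusable overlap.
A 4-state machine:
        a   b  
>  q0   q1  q0 
   q1   q2  q0 
   q2   q2  q3 
 * q3   q3  q3 
(> = start, * = accepting)

start=q0; accept=q3; q0-a>q1; q0-b>q0; q1-a>q2; q1-b>q0; q2-a>q2; q2-b>q3; q3-a>q3; q3-b>q3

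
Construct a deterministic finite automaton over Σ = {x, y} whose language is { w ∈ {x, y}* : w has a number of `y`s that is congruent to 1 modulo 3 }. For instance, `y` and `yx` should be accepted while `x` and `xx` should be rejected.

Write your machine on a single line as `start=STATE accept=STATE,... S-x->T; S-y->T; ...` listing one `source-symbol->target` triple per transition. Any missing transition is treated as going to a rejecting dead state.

start=A; accept=B; A-x->A; A-y->B; B-x->B; B-y->C; C-x->C; C-y->A

The only thing that matters is how many `y`s have appeared, reduced mod 3. Use one state per residue: A for 0, …, C for 2. Reading `y` moves to the next residue; anything else stays put. B is accepting.
       x  y 
>  A   A  B 
 * B   B  C 
   C   C  A 
(> = start, * = accepting)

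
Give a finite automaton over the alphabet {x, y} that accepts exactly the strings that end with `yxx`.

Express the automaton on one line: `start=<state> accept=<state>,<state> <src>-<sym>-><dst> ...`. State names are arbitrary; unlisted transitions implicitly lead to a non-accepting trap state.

Let each state record the length of the longest suffix of the input read so far that is also a prefix of `yxx`. S1 means the last symbol is `y`; S2 means the last 2 symbols are `yx`; S3 means the last 3 symbols are `yxx`. Accept only at S3, where the string currently ends in `yxx`.
With 4 states:
        x   y  
>  S0   S0  S1 
   S1   S2  S1 
   S2   S3  S1 
 * S3   S0  S1 
(> = start, * = accepting)

start=S0 accept=S3 S0-x->S0 S0-y->S1 S1-x->S2 S1-y->S1 S2-x->S3 S2-y->S1 S3-x->S0 S3-y->S1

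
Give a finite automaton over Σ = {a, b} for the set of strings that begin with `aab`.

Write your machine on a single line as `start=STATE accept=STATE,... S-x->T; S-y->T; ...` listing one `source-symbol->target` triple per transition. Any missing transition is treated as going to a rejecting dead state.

Check the first 3 symbols one by one: q0 through q2 record how many have matched `aab` so far; any wrong symbol goes to the dead state q4. After all 3 match we enter the accepting sink q3.
        a   b  
>  q0   q1  q4 
   q1   q2  q4 
   q2   q4  q3 
 * q3   q3  q3 
   q4   q4  q4 
(> = start, * = accepting)

start=q0; accept=q3; q0-a->q1; q0-b->q4; q1-a->q2; q1-b->q4; q2-a->q4; q2-b->q3; q3-a->q3; q3-b->q3; q4-a->q4; q4-b->q4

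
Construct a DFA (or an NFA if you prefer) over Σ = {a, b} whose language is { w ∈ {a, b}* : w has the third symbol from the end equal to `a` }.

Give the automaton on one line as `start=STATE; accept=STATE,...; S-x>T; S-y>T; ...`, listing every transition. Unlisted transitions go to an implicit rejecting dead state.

start=q0; accept=q7,q8,q9,q10; q0-a>q1; q0-b>q2; q1-a>q3; q1-b>q4; q2-a>q5; q2-b>q6; q3-a>q7; q3-b>q8; q4-a>q9; q4-b>q10; q5-a>q11; q5-b>q12; q6-a>q13; q6-b>q14; q7-a>q7; q7-b>q8; q8-a>q9; q8-b>q10; q9-a>q11; q9-b>q12; q10-a>q13; q10-b>q14; q11-a>q7; q11-b>q8; q12-a>q9; q12-b>q10; q13-a>q11; q13-b>q12; q14-a>q13; q14-b>q14

Because acceptance depends on a position counted from the end, the machine has to buffer the most recent 3 symbols. Make each state the string of the last up-to-3 symbols read; on input `x` shift the window left and append `x`. Accept when the buffered window has length 3 and begins with `a`.
          a    b  
>  q0     q1   q2 
   q1     q3   q4 
   q2     q5   q6 
   q3     q7   q8 
   q4     q9  q10 
   q5    q11  q12 
   q6    q13  q14 
 * q7     q7   q8 
 * q8     q9  q10 
 * q9    q11  q12 
 * q10   q13  q14 
   q11    q7   q8 
   q12    q9  q10 
   q13   q11  q12 
   q14   q13  q14 
(> = start, * = accepting)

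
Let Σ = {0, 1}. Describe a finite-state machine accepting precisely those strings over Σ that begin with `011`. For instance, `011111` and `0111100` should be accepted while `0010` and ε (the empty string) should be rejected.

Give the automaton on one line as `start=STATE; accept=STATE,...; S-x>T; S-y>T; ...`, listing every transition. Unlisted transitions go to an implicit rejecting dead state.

start=s0; accept=s3; s0-0>s1; s0-1>s4; s1-0>s4; s1-1>s2; s2-0>s4; s2-1>s3; s3-0>s3; s3-1>s3; s4-0>s4; s4-1>s4

Check the first 3 symbols one by one: s0 through s2 record how many have matched `011` so far; any wrong symbol goes to the dead state s4. After all 3 match we enter the accepting sink s3.
A 5-state machine:
        0   1  
>  s0   s1  s4 
   s1   s4  s2 
   s2   s4  s3 
 * s3   s3  s3 
   s4   s4  s4 
(> = start, * = accepting)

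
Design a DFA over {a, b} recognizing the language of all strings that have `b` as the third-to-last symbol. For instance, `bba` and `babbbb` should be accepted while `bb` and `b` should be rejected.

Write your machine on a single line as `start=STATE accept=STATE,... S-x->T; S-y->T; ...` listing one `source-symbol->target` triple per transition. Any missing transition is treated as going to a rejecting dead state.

start=s0; accept=s11,s12,s13,s14; s0-a->s1; s0-b->s2; s1-a->s3; s1-b->s4; s2-a->s5; s2-b->s6; s3-a->s7; s3-b->s8; s4-a->s9; s4-b->s10; s5-a->s11; s5-b->s12; s6-a->s13; s6-b->s14; s7-a->s7; s7-b->s8; s8-a->s9; s8-b->s10; s9-a->s11; s9-b->s12; s10-a->s13; s10-b->s14; s11-a->s7; s11-b->s8; s12-a->s9; s12-b->s10; s13-a->s11; s13-b->s12; s14-a->s13; s14-b->s14

Because acceptance depends on a position counted from the end, the machine has to buffer the most recent 3 symbols. Make each state the string of the last up-to-3 symbols read; on input `x` shift the window left and append `x`. Accept when the buffered window has length 3 and begins with `b`.
A 15-state machine:
          a    b  
>  s0     s1   s2 
   s1     s3   s4 
   s2     s5   s6 
   s3     s7   s8 
   s4     s9  s10 
   s5    s11  s12 
   s6    s13  s14 
   s7     s7   s8 
   s8     s9  s10 
   s9    s11  s12 
   s10   s13  s14 
 * s11    s7   s8 
 * s12    s9  s10 
 * s13   s11  s12 
 * s14   s13  s14 
(> = start, * = accepting)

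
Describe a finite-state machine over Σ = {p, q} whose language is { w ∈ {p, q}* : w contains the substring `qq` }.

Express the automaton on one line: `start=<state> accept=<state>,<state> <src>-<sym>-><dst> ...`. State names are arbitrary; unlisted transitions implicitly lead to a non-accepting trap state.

start=S0 accept=S2 S0-p->S0 S0-q->S1 S1-p->S0 S1-q->S2 S2-p->S2 S2-q->S2

States S0..S1 record the length of the longest prefix of `qq` that matches the current input suffix. Reaching S2 means `qq` has been seen, and we stay there forever. Accept from S2.
        p   q  
>  S0   S0  S1 
   S1   S0  S2 
 * S2   S2  S2 
(> = start, * = accepting)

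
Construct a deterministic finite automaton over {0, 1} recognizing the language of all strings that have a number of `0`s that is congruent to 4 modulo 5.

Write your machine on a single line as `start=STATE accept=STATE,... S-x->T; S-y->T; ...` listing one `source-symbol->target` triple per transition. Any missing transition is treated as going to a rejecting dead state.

start=q0; accept=q4; q0-0->q1; q0-1->q0; q1-0->q2; q1-1->q1; q2-0->q3; q2-1->q2; q3-0->q4; q3-1->q3; q4-0->q0; q4-1->q4

Keep the running count of `0`s modulo 5: each `0` advances along the cycle q0 → q1 → q2 → q3 → q4 → q0 while other symbols loop. Accept at q4.
With 5 states:
        0   1  
>  q0   q1  q0 
   q1   q2  q1 
   q2   q3  q2 
   q3   q4  q3 
 * q4   q0  q4 
(> = start, * = accepting)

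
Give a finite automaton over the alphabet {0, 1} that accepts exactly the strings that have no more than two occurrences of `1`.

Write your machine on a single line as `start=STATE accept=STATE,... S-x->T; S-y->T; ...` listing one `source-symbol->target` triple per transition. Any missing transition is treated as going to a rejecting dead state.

Count `1`s, saturating at 3: states q0 through q2 mean 0 through 2 `1`s seen; q3 means more than 2. Each `1` increments (capped at q3); other symbols loop. Accept from {q0, q1, q2}.
        0   1  
>* q0   q0  q1 
 * q1   q1  q2 
 * q2   q2  q3 
   q3   q3  q3 
(> = start, * = accepting)

start=q0; accept=q0,q1,q2; q0-0->q0; q0-1->q1; q1-0->q1; q1-1->q2; q2-0->q2; q2-1->q3; q3-0->q3; q3-1->q3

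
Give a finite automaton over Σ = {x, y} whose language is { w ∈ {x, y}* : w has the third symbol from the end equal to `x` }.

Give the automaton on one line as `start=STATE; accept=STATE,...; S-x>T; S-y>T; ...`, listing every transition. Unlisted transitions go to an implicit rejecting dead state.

A DFA must remember the last 3 symbols (since which symbol is third-to-last isn't known until the input ends). Use one state per possible window of the last ≤3 symbols; accept from those whose window starts with `x`.
          x    y  
>  q0     q1   q2 
   q1     q3   q4 
   q2     q5   q6 
   q3     q7   q8 
   q4     q9  q10 
   q5    q11  q12 
   q6    q13  q14 
 * q7     q7   q8 
 * q8     q9  q10 
 * q9    q11  q12 
 * q10   q13  q14 
   q11    q7   q8 
   q12    q9  q10 
   q13   q11  q12 
   q14   q13  q14 
(> = start, * = accepting)

start=q0; accept=q7,q8,q9,q10; q0-x>q1; q0-y>q2; q1-x>q3; q1-y>q4; q2-x>q5; q2-y>q6; q3-x>q7; q3-y>q8; q4-x>q9; q4-y>q10; q5-x>q11; q5-y>q12; q6-x>q13; q6-y>q14; q7-x>q7; q7-y>q8; q8-x>q9; q8-y>q10; q9-x>q11; q9-y>q12; q10-x>q13; q10-y>q14; q11-x>q7; q11-y>q8; q12-x>q9; q12-y>q10; q13-x>q11; q13-y>q12; q14-x>q13; q14-y>q14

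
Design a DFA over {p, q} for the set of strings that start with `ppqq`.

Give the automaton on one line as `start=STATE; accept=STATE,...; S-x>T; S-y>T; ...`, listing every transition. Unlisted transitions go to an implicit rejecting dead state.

Check the first 4 symbols one by one: S0 through S3 record how many have matched `ppqq` so far; any wrong symbol goes to the dead state S5. After all 4 match we enter the accepting sink S4.
6 states suffice.
        p   q  
>  S0   S1  S5 
   S1   S2  S5 
   S2   S5  S3 
   S3   S5  S4 
 * S4   S4  S4 
   S5   S5  S5 
(> = start, * = accepting)

start=S0; accept=S4; S0-p>S1; S0-q>S5; S1-p>S2; S1-q>S5; S2-p>S5; S2-q>S3; S3-p>S5; S3-q>S4; S4-p>S4; S4-q>S4; S5-p>S5; S5-q>S5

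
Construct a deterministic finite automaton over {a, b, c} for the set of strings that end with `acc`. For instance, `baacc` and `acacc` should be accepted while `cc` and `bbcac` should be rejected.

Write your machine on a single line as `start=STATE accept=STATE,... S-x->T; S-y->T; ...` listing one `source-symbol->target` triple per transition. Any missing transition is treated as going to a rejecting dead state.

start=q0; accept=q3; q0-a->q1; q0-b->q0; q0-c->q0; q1-a->q1; q1-b->q0; q1-c->q2; q2-a->q1; q2-b->q0; q2-c->q3; q3-a->q1; q3-b->q0; q3-c->q0

Remember how much of `acc` the current input suffix matches. State q0 means no match yet; q1 means the last symbol is `a`; q2 means the last 2 symbols are `ac`; q3 means the last 3 symbols are `acc`. Only q3 accepts. On a mismatch, fall back to the longest proper suffix that is still a prefix of `acc`.
4 states suffice.
        a   b   c  
>  q0   q1  q0  q0 
   q1   q1  q0  q2 
   q2   q1  q0  q3 
 * q3   q1  q0  q0 
(> = start, * = accepting)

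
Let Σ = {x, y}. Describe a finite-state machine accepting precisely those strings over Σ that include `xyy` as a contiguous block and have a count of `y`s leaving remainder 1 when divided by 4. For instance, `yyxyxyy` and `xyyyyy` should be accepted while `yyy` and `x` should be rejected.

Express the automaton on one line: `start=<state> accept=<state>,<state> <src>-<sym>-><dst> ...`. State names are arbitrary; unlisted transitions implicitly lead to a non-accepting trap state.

start=q0 accept=q15 q0-x->q1 q0-y->q2 q1-x->q1 q1-y->q3 q2-x->q4 q2-y->q5 q3-x->q4 q3-y->q6 q4-x->q4 q4-y->q7 q5-x->q8 q5-y->q9 q6-x->q6 q6-y->q10 q7-x->q8 q7-y->q10 q8-x->q8 q8-y->q11 q9-x->q12 q9-y->q0 q10-x->q10 q10-y->q13 q11-x->q12 q11-y->q13 q12-x->q12 q12-y->q14 q13-x->q13 q13-y->q15 q14-x->q1 q14-y->q15 q15-x->q15 q15-y->q6

Handle the two conditions separately and then intersect. The first has 4 states tracking whether and how much of `xyy` has been seen; the second has 4 states tracking the count of `y`s modulo 4. A product state is a pair (one from each), accepting exactly when both do.
A 16-state machine:
          x    y  
>  q0     q1   q2 
   q1     q1   q3 
   q2     q4   q5 
   q3     q4   q6 
   q4     q4   q7 
   q5     q8   q9 
   q6     q6  q10 
   q7     q8  q10 
   q8     q8  q11 
   q9    q12   q0 
   q10   q10  q13 
   q11   q12  q13 
   q12   q12  q14 
   q13   q13  q15 
   q14    q1  q15 
 * q15   q15   q6 
(> = start, * = accepting)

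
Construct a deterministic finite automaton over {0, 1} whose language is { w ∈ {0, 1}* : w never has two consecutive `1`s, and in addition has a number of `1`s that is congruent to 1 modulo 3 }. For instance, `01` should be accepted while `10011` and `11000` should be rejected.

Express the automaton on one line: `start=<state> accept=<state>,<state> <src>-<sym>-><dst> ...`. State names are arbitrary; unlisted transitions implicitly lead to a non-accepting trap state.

start=S0 accept=S1,S2 S0-0->S0 S0-1->S1 S1-0->S2 S1-1->S3 S2-0->S2 S2-1->S4 S3-0->S3 S3-1->S5 S4-0->S6 S4-1->S5 S5-0->S5 S5-1->S7 S6-0->S6 S6-1->S8 S7-0->S7 S7-1->S3 S8-0->S0 S8-1->S7

Handle the two conditions separately and then intersect. One (3 states) tracks partial matches of the forbidden pattern `11`; the other (3 states) tracks the count of `1`s modulo 3. Each combined state is a pair, one component from each; accept when both components accept.
        0   1  
>  S0   S0  S1 
 * S1   S2  S3 
 * S2   S2  S4 
   S3   S3  S5 
   S4   S6  S5 
   S5   S5  S7 
   S6   S6  S8 
   S7   S7  S3 
   S8   S0  S7 
(> = start, * = accepting)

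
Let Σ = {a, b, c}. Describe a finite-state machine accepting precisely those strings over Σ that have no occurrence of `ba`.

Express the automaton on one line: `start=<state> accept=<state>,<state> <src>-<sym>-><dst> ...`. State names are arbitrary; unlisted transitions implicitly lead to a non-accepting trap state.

start=s0 accept=s0,s1 s0-a->s0 s0-b->s1 s0-c->s0 s1-a->s2 s1-b->s1 s1-c->s0 s2-a->s2 s2-b->s2 s2-c->s2

Track partial matches of the forbidden pattern `ba`. State s2 is a dead state reached once `ba` has occurred; every other state accepts. s0 means no part of `ba` is currently matched.
        a   b   c  
>* s0   s0  s1  s0 
 * s1   s2  s1  s0 
   s2   s2  s2  s2 
(> = start, * = accepting)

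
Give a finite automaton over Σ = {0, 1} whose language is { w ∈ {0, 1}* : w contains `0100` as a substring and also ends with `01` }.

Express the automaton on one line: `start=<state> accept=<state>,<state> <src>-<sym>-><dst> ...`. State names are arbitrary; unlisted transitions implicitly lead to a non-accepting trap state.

start=q0 accept=q5 q0-0->q1 q0-1->q0 q1-0->q1 q1-1->q2 q2-0->q3 q2-1->q0 q3-0->q4 q3-1->q2 q4-0->q4 q4-1->q5 q5-0->q4 q5-1->q6 q6-0->q4 q6-1->q6

Build one automaton per condition and run them in lockstep. The first has 5 states tracking whether and how much of `0100` has been seen; the second has 3 states tracking how much of the suffix `01` has currently been matched. A product state is a pair (one from each), accepting exactly when both do.
With 7 states:
        0   1  
>  q0   q1  q0 
   q1   q1  q2 
   q2   q3  q0 
   q3   q4  q2 
   q4   q4  q5 
 * q5   q4  q6 
   q6   q4  q6 
(> = start, * = accepting)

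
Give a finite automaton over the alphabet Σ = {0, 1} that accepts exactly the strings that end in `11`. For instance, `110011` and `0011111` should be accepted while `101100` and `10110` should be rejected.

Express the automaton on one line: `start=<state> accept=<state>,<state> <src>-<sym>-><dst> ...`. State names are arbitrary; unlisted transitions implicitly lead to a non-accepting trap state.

start=q0 accept=q2 q0-0->q0 q0-1->q1 q1-0->q0 q1-1->q2 q2-0->q0 q2-1->q2

Remember how much of `11` the current input suffix matches. State q0 means no match yet; q1 means the last symbol is `1`; q2 means the last 2 symbols are `11`. Only q2 accepts. On a mismatch, fall back to the longest proper suffix that is still a prefix of `11`.
A 3-state machine:
        0   1  
>  q0   q0  q1 
   q1   q0  q2 
 * q2   q0  q2 
(> = start, * = accepting)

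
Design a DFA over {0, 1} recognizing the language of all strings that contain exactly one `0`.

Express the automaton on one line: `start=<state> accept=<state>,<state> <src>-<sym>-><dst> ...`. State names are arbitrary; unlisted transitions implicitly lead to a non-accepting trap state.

start=q0 accept=q1 q0-0->q1 q0-1->q0 q1-0->q2 q1-1->q1 q2-0->q2 q2-1->q2

Only the number of `0`s matters, and only up to 2. Make a chain q0 → q1 → q2 advanced by each `0` (with q2 absorbing); every other symbol self-loops. The accepting set is {q1}.
        0   1  
>  q0   q1  q0 
 * q1   q2  q1 
   q2   q2  q2 
(> = start, * = accepting)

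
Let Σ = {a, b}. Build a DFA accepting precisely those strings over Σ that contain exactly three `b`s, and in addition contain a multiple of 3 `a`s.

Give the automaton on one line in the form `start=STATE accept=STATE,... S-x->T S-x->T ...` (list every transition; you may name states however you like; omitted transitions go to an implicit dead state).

start=q0 accept=q8 q0-a->q1 q0-b->q2 q1-a->q3 q1-b->q4 q2-a->q4 q2-b->q5 q3-a->q0 q3-b->q6 q4-a->q6 q4-b->q7 q5-a->q7 q5-b->q8 q6-a->q2 q6-b->q9 q7-a->q9 q7-b->q10 q8-a->q10 q8-b->q11 q9-a->q5 q9-b->q12 q10-a->q12 q10-b->q13 q11-a->q13 q11-b->q11 q12-a->q8 q12-b->q14 q13-a->q14 q13-b->q13 q14-a->q11 q14-b->q14

Handle the two conditions separately and then intersect. One (5 states) tracks the count of `b`s, saturating at 4; the other (3 states) tracks the count of `a`s modulo 3. Each combined state is a pair, one component from each; accept when both components accept.
A 15-state machine:
          a    b  
>  q0     q1   q2 
   q1     q3   q4 
   q2     q4   q5 
   q3     q0   q6 
   q4     q6   q7 
   q5     q7   q8 
   q6     q2   q9 
   q7     q9  q10 
 * q8    q10  q11 
   q9     q5  q12 
   q10   q12  q13 
   q11   q13  q11 
   q12    q8  q14 
   q13   q14  q13 
   q14   q11  q14 
(> = start, * = accepting)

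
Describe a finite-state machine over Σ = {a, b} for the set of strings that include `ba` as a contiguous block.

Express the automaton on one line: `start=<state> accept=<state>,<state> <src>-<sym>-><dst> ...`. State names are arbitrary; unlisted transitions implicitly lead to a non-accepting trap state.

start=q0 accept=q2 q0-a->q0 q0-b->q1 q1-a->q2 q1-b->q1 q2-a->q2 q2-b->q2

Track how much of `ba` has been matched so far: state q0 is no progress, q2 is the absorbing accept state reached once `ba` has occurred. Intermediate states record partial matches; on a mismatch, fall back to the longest reusable overlap.
        a   b  
>  q0   q0  q1 
   q1   q2  q1 
 * q2   q2  q2 
(> = start, * = accepting)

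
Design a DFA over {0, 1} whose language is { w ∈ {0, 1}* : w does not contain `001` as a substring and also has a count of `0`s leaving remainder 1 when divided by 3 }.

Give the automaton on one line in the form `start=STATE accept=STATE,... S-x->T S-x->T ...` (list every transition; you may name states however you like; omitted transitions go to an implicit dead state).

Run two small machines in parallel and take their product. One (4 states) tracks partial matches of the forbidden pattern `001`; the other (3 states) tracks the count of `0`s modulo 3. Each combined state is a pair, one component from each; accept when both components accept. Minimizing collapses redundant product states.
        0   1  
>  q0   q1  q0 
 * q1   q2  q3 
   q2   q4  q5 
 * q3   q6  q3 
   q4   q7  q5 
   q5   q5  q5 
   q6   q4  q8 
 * q7   q2  q5 
   q8   q9  q8 
   q9   q7  q0 
(> = start, * = accepting)

start=q0 accept=q1,q3,q7 q0-0->q1 q0-1->q0 q1-0->q2 q1-1->q3 q2-0->q4 q2-1->q5 q3-0->q6 q3-1->q3 q4-0->q7 q4-1->q5 q5-0->q5 q5-1->q5 q6-0->q4 q6-1->q8 q7-0->q2 q7-1->q5 q8-0->q9 q8-1->q8 q9-0->q7 q9-1->q0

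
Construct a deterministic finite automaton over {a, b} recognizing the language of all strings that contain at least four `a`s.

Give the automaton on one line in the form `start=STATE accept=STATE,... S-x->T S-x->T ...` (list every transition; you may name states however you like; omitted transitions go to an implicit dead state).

start=S0 accept=S4,S5 S0-a->S1 S0-b->S0 S1-a->S2 S1-b->S1 S2-a->S3 S2-b->S2 S3-a->S4 S3-b->S3 S4-a->S5 S4-b->S4 S5-a->S5 S5-b->S5

Only the number of `a`s matters, and only up to 5. Make a chain S0 → S1 → S2 → S3 → S4 → S5 advanced by each `a` (with S5 absorbing); every other symbol self-loops. The accepting set is {S4, S5}.
6 states suffice.
        a   b  
>  S0   S1  S0 
   S1   S2  S1 
   S2   S3  S2 
   S3   S4  S3 
 * S4   S5  S4 
 * S5   S5  S5 
(> = start, * = accepting)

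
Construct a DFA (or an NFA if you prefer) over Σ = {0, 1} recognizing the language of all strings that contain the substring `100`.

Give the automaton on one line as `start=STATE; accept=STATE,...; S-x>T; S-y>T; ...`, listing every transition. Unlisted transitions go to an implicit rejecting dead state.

Track how much of `100` has been matched so far: state S0 is no progress, S3 is the absorbing accept state reached once `100` has occurred. Intermediate states record partial matches; on a mismatch, fall back to the longest reusable overlap.
A 4-state machine:
        0   1  
>  S0   S0  S1 
   S1   S2  S1 
   S2   S3  S1 
 * S3   S3  S3 
(> = start, * = accepting)

start=S0; accept=S3; S0-0>S0; S0-1>S1; S1-0>S2; S1-1>S1; S2-0>S3; S2-1>S1; S3-0>S3; S3-1>S3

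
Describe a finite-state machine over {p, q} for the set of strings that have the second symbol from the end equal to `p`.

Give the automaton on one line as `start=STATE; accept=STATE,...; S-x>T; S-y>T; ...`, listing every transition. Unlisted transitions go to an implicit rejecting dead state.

Because acceptance depends on a position counted from the end, the machine has to buffer the most recent 2 symbols. Make each state the string of the last up-to-2 symbols read; on input `x` shift the window left and append `x`. Accept when the buffered window has length 2 and begins with `p`.
With 7 states:
       p  q 
>  A   B  C 
   B   D  E 
   C   F  G 
 * D   D  E 
 * E   F  G 
   F   D  E 
   G   F  G 
(> = start, * = accepting)

start=A; accept=D,E; A-p>B; A-q>C; B-p>D; B-q>E; C-p>F; C-q>G; D-p>D; D-q>E; E-p>F; E-q>G; F-p>D; F-q>E; G-p>F; G-q>G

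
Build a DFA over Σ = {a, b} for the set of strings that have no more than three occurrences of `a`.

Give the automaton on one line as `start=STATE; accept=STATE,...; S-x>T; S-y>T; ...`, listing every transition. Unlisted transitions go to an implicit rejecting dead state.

Only the number of `a`s matters, and only up to 4. Make a chain s0 → s1 → s2 → s3 → s4 advanced by each `a` (with s4 absorbing); every other symbol self-loops. The accepting set is {s0, s1, s2, s3}.
With 5 states:
        a   b  
>* s0   s1  s0 
 * s1   s2  s1 
 * s2   s3  s2 
 * s3   s4  s3 
   s4   s4  s4 
(> = start, * = accepting)

start=s0; accept=s0,s1,s2,s3; s0-a>s1; s0-b>s0; s1-a>s2; s1-b>s1; s2-a>s3; s2-b>s2; s3-a>s4; s3-b>s3; s4-a>s4; s4-b>s4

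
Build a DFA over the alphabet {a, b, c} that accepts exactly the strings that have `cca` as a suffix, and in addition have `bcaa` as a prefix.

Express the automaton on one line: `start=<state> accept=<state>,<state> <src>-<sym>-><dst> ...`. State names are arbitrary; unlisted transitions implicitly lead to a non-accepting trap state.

Build one automaton per condition and run them in lockstep. The first has 4 states tracking how much of the suffix `cca` has currently been matched; the second has 6 states tracking whether the input so far still matches the prefix `bcaa`. A product state is a pair (one from each), accepting exactly when both do.
With 12 states:
          a    b    c  
>  S0     S1   S2   S3 
   S1     S1   S1   S3 
   S2     S1   S1   S4 
   S3     S1   S1   S5 
   S4     S6   S1   S5 
   S5     S7   S1   S5 
   S6     S8   S1   S3 
   S7     S1   S1   S3 
   S8     S8   S8   S9 
   S9     S8   S8  S10 
   S10   S11   S8  S10 
 * S11    S8   S8   S9 
(> = start, * = accepting)

start=S0 accept=S11 S0-a->S1 S0-b->S2 S0-c->S3 S1-a->S1 S1-b->S1 S1-c->S3 S2-a->S1 S2-b->S1 S2-c->S4 S3-a->S1 S3-b->S1 S3-c->S5 S4-a->S6 S4-b->S1 S4-c->S5 S5-a->S7 S5-b->S1 S5-c->S5 S6-a->S8 S6-b->S1 S6-c->S3 S7-a->S1 S7-b->S1 S7-c->S3 S8-a->S8 S8-b->S8 S8-c->S9 S9-a->S8 S9-b->S8 S9-c->S10 S10-a->S11 S10-b->S8 S10-c->S10 S11-a->S8 S11-b->S8 S11-c->S9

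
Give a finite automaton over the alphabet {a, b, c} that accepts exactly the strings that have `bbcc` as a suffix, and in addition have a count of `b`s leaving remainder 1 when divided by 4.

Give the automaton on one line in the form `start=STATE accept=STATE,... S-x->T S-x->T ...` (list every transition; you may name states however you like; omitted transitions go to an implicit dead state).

Build one automaton per condition and run them in lockstep. One (5 states) tracks how much of the suffix `bbcc` has currently been matched; the other (4 states) tracks the count of `b`s modulo 4. Each combined state is a pair, one component from each; accept when both components accept.
A 20-state machine:
          a    b    c  
>  q0     q0   q1   q0 
   q1     q2   q3   q2 
   q2     q2   q4   q2 
   q3     q5   q6   q7 
   q4     q5   q6   q5 
   q5     q5   q8   q5 
   q6     q9  q10  q11 
   q7     q5   q8  q12 
   q8     q9  q10   q9 
   q9     q9  q13   q9 
   q10    q0  q14  q15 
   q11    q9  q13  q16 
   q12    q5   q8   q5 
   q13    q0  q14   q0 
   q14    q2   q3  q17 
   q15    q0   q1  q18 
   q16    q9  q13   q9 
   q17    q2   q4  q19 
   q18    q0   q1   q0 
 * q19    q2   q4   q2 
(> = start, * = accepting)

start=q0 accept=q19 q0-a->q0 q0-b->q1 q0-c->q0 q1-a->q2 q1-b->q3 q1-c->q2 q2-a->q2 q2-b->q4 q2-c->q2 q3-a->q5 q3-b->q6 q3-c->q7 q4-a->q5 q4-b->q6 q4-c->q5 q5-a->q5 q5-b->q8 q5-c->q5 q6-a->q9 q6-b->q10 q6-c->q11 q7-a->q5 q7-b->q8 q7-c->q12 q8-a->q9 q8-b->q10 q8-c->q9 q9-a->q9 q9-b->q13 q9-c->q9 q10-a->q0 q10-b->q14 q10-c->q15 q11-a->q9 q11-b->q13 q11-c->q16 q12-a->q5 q12-b->q8 q12-c->q5 q13-a->q0 q13-b->q14 q13-c->q0 q14-a->q2 q14-b->q3 q14-c->q17 q15-a->q0 q15-b->q1 q15-c->q18 q16-a->q9 q16-b->q13 q16-c->q9 q17-a->q2 q17-b->q4 q17-c->q19 q18-a->q0 q18-b->q1 q18-c->q0 q19-a->q2 q19-b->q4 q19-c->q2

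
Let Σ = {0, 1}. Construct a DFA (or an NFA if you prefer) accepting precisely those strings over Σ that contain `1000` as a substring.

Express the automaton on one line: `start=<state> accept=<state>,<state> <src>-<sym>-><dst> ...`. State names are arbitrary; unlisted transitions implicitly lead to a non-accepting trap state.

Track how much of `1000` has been matched so far: state q0 is no progress, q4 is the absorbing accept state reached once `1000` has occurred. Intermediate states record partial matches; on a mismatch, fall back to the longest reusable overlap.
A 5-state machine:
        0   1  
>  q0   q0  q1 
   q1   q2  q1 
   q2   q3  q1 
   q3   q4  q1 
 * q4   q4  q4 
(> = start, * = accepting)

start=q0 accept=q4 q0-0->q0 q0-1->q1 q1-0->q2 q1-1->q1 q2-0->q3 q2-1->q1 q3-0->q4 q3-1->q1 q4-0->q4 q4-1->q4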